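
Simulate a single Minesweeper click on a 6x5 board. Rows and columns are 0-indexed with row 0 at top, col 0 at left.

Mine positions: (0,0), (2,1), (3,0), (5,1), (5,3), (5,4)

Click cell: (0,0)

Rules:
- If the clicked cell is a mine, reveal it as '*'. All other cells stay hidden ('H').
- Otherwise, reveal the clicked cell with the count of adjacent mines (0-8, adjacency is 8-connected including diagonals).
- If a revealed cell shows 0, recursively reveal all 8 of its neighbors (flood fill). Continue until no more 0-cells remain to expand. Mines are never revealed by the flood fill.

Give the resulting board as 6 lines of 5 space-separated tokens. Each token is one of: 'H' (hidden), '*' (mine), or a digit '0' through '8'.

* H H H H
H H H H H
H H H H H
H H H H H
H H H H H
H H H H H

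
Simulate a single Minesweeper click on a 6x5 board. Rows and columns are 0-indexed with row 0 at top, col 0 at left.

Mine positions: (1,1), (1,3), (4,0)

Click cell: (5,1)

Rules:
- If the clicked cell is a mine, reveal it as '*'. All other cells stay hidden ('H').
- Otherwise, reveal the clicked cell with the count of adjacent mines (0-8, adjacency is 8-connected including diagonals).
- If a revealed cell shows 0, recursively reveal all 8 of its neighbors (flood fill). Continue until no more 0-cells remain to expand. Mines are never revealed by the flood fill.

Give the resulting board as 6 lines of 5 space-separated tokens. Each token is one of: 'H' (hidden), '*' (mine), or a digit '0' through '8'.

H H H H H
H H H H H
H H H H H
H H H H H
H H H H H
H 1 H H H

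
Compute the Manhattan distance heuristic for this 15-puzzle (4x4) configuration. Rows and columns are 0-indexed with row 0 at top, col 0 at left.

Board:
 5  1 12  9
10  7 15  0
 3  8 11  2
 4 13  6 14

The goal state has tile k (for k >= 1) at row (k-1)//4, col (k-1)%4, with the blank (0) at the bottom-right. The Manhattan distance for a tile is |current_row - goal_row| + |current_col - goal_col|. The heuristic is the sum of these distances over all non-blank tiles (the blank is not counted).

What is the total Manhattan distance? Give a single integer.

Answer: 38

Derivation:
Tile 5: at (0,0), goal (1,0), distance |0-1|+|0-0| = 1
Tile 1: at (0,1), goal (0,0), distance |0-0|+|1-0| = 1
Tile 12: at (0,2), goal (2,3), distance |0-2|+|2-3| = 3
Tile 9: at (0,3), goal (2,0), distance |0-2|+|3-0| = 5
Tile 10: at (1,0), goal (2,1), distance |1-2|+|0-1| = 2
Tile 7: at (1,1), goal (1,2), distance |1-1|+|1-2| = 1
Tile 15: at (1,2), goal (3,2), distance |1-3|+|2-2| = 2
Tile 3: at (2,0), goal (0,2), distance |2-0|+|0-2| = 4
Tile 8: at (2,1), goal (1,3), distance |2-1|+|1-3| = 3
Tile 11: at (2,2), goal (2,2), distance |2-2|+|2-2| = 0
Tile 2: at (2,3), goal (0,1), distance |2-0|+|3-1| = 4
Tile 4: at (3,0), goal (0,3), distance |3-0|+|0-3| = 6
Tile 13: at (3,1), goal (3,0), distance |3-3|+|1-0| = 1
Tile 6: at (3,2), goal (1,1), distance |3-1|+|2-1| = 3
Tile 14: at (3,3), goal (3,1), distance |3-3|+|3-1| = 2
Sum: 1 + 1 + 3 + 5 + 2 + 1 + 2 + 4 + 3 + 0 + 4 + 6 + 1 + 3 + 2 = 38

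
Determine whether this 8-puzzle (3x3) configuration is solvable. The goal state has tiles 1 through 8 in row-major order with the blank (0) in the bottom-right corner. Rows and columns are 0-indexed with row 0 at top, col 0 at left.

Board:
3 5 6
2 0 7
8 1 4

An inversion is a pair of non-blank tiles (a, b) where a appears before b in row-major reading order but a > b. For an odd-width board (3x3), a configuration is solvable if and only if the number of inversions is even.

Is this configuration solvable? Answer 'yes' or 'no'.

Answer: no

Derivation:
Inversions (pairs i<j in row-major order where tile[i] > tile[j] > 0): 13
13 is odd, so the puzzle is not solvable.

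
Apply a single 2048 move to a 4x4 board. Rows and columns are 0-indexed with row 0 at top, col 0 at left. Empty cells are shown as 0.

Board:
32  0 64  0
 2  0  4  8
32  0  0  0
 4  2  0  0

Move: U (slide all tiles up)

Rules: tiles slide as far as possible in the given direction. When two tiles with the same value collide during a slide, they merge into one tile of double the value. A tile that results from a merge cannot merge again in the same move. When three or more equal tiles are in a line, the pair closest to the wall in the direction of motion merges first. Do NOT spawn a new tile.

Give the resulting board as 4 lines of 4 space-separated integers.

Answer: 32  2 64  8
 2  0  4  0
32  0  0  0
 4  0  0  0

Derivation:
Slide up:
col 0: [32, 2, 32, 4] -> [32, 2, 32, 4]
col 1: [0, 0, 0, 2] -> [2, 0, 0, 0]
col 2: [64, 4, 0, 0] -> [64, 4, 0, 0]
col 3: [0, 8, 0, 0] -> [8, 0, 0, 0]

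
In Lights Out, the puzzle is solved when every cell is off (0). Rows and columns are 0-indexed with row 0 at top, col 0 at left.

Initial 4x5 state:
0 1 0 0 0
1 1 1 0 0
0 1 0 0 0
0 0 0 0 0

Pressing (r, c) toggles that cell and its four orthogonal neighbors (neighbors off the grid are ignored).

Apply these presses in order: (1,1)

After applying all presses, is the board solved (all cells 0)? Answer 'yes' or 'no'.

Answer: yes

Derivation:
After press 1 at (1,1):
0 0 0 0 0
0 0 0 0 0
0 0 0 0 0
0 0 0 0 0

Lights still on: 0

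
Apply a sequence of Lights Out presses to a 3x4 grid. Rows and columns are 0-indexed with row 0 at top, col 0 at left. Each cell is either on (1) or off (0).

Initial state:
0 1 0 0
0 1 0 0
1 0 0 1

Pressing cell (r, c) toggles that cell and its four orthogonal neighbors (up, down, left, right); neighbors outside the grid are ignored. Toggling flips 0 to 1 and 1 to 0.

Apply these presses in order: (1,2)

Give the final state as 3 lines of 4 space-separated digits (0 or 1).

Answer: 0 1 1 0
0 0 1 1
1 0 1 1

Derivation:
After press 1 at (1,2):
0 1 1 0
0 0 1 1
1 0 1 1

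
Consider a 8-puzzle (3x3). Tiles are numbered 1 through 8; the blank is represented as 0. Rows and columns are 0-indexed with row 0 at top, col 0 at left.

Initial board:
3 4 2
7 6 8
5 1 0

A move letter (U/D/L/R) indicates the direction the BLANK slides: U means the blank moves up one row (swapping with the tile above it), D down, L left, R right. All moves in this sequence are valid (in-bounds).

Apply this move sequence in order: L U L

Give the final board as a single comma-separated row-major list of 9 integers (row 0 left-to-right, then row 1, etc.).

After move 1 (L):
3 4 2
7 6 8
5 0 1

After move 2 (U):
3 4 2
7 0 8
5 6 1

After move 3 (L):
3 4 2
0 7 8
5 6 1

Answer: 3, 4, 2, 0, 7, 8, 5, 6, 1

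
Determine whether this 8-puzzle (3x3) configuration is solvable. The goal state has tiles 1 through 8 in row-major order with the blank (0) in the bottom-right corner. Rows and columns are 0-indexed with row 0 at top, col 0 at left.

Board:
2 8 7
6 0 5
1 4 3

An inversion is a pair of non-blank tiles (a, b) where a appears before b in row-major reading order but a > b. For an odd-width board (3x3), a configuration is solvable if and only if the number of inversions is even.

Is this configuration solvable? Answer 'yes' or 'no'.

Answer: yes

Derivation:
Inversions (pairs i<j in row-major order where tile[i] > tile[j] > 0): 20
20 is even, so the puzzle is solvable.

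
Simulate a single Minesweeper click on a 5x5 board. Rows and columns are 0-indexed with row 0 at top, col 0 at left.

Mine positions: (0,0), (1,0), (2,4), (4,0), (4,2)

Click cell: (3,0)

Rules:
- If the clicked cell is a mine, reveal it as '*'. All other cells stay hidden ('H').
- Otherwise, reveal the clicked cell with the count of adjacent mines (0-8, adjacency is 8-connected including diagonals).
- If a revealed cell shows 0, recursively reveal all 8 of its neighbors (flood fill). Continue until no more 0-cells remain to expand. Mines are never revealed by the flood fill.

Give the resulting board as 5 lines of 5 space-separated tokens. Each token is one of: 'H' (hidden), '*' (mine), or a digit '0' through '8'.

H H H H H
H H H H H
H H H H H
1 H H H H
H H H H H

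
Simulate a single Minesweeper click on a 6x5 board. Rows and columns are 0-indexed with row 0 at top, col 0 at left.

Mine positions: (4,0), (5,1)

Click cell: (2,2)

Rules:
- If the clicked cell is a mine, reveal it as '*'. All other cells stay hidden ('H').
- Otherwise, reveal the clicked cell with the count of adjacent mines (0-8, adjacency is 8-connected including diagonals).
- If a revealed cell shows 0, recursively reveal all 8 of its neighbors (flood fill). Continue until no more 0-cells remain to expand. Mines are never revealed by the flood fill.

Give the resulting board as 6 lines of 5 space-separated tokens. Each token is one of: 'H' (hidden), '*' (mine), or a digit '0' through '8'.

0 0 0 0 0
0 0 0 0 0
0 0 0 0 0
1 1 0 0 0
H 2 1 0 0
H H 1 0 0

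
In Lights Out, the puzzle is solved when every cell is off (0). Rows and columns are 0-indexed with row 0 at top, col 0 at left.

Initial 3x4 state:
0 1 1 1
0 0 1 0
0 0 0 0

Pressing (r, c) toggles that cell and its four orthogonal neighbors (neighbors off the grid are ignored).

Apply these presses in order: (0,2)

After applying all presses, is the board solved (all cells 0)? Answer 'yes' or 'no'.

After press 1 at (0,2):
0 0 0 0
0 0 0 0
0 0 0 0

Lights still on: 0

Answer: yes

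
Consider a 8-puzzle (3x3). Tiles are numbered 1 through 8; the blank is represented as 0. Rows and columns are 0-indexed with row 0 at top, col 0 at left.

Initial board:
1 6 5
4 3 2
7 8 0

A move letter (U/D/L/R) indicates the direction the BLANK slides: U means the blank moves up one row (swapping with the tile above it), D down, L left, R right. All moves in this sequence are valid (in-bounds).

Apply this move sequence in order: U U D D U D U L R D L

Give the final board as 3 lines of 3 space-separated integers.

After move 1 (U):
1 6 5
4 3 0
7 8 2

After move 2 (U):
1 6 0
4 3 5
7 8 2

After move 3 (D):
1 6 5
4 3 0
7 8 2

After move 4 (D):
1 6 5
4 3 2
7 8 0

After move 5 (U):
1 6 5
4 3 0
7 8 2

After move 6 (D):
1 6 5
4 3 2
7 8 0

After move 7 (U):
1 6 5
4 3 0
7 8 2

After move 8 (L):
1 6 5
4 0 3
7 8 2

After move 9 (R):
1 6 5
4 3 0
7 8 2

After move 10 (D):
1 6 5
4 3 2
7 8 0

After move 11 (L):
1 6 5
4 3 2
7 0 8

Answer: 1 6 5
4 3 2
7 0 8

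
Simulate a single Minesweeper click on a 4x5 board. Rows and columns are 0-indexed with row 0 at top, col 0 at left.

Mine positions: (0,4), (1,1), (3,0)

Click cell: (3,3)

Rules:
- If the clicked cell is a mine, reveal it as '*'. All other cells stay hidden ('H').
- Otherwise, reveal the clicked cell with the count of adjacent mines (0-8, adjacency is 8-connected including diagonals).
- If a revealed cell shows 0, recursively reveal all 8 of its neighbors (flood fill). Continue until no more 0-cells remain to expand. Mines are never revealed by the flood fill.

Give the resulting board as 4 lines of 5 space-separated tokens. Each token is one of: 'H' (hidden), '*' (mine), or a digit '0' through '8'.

H H H H H
H H 1 1 1
H 2 1 0 0
H 1 0 0 0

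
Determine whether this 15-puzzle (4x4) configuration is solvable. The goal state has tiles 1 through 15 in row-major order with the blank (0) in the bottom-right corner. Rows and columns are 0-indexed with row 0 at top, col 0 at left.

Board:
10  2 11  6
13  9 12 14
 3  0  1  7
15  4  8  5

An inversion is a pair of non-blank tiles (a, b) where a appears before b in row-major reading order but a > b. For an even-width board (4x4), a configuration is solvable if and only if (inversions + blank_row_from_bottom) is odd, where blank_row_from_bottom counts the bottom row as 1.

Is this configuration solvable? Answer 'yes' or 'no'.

Inversions: 55
Blank is in row 2 (0-indexed from top), which is row 2 counting from the bottom (bottom = 1).
55 + 2 = 57, which is odd, so the puzzle is solvable.

Answer: yes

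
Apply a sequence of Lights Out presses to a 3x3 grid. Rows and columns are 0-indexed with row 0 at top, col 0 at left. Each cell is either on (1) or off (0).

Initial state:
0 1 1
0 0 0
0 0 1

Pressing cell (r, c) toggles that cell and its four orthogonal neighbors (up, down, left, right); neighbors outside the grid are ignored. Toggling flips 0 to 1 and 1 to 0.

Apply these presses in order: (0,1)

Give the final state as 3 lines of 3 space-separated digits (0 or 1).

Answer: 1 0 0
0 1 0
0 0 1

Derivation:
After press 1 at (0,1):
1 0 0
0 1 0
0 0 1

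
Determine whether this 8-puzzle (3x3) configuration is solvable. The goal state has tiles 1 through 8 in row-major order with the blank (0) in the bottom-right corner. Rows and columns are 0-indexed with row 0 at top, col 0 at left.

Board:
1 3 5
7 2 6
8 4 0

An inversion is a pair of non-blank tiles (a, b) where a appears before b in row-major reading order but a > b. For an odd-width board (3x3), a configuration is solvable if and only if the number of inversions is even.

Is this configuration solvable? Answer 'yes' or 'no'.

Answer: yes

Derivation:
Inversions (pairs i<j in row-major order where tile[i] > tile[j] > 0): 8
8 is even, so the puzzle is solvable.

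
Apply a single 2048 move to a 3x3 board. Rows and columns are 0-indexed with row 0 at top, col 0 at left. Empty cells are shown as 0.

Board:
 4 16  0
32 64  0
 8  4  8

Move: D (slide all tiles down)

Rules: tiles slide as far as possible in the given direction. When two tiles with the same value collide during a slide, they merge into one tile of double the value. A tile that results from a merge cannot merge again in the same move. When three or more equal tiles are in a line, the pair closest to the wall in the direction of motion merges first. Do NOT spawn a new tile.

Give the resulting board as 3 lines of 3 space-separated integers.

Answer:  4 16  0
32 64  0
 8  4  8

Derivation:
Slide down:
col 0: [4, 32, 8] -> [4, 32, 8]
col 1: [16, 64, 4] -> [16, 64, 4]
col 2: [0, 0, 8] -> [0, 0, 8]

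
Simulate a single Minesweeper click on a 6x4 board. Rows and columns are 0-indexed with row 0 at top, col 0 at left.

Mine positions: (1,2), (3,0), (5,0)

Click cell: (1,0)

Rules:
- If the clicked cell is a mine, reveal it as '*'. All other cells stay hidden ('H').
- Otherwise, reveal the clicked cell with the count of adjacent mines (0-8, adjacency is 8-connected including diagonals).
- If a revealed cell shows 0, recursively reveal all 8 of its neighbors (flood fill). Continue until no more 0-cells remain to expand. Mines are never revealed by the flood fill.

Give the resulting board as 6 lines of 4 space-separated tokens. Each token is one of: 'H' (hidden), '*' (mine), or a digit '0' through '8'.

0 1 H H
0 1 H H
1 2 H H
H H H H
H H H H
H H H H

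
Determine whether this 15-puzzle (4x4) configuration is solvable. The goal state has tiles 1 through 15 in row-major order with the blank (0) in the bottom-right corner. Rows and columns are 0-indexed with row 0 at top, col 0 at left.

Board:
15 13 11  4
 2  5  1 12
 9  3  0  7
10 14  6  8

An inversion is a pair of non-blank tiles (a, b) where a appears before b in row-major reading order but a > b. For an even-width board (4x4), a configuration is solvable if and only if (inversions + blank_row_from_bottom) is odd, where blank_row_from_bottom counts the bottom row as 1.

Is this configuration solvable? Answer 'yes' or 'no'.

Answer: yes

Derivation:
Inversions: 57
Blank is in row 2 (0-indexed from top), which is row 2 counting from the bottom (bottom = 1).
57 + 2 = 59, which is odd, so the puzzle is solvable.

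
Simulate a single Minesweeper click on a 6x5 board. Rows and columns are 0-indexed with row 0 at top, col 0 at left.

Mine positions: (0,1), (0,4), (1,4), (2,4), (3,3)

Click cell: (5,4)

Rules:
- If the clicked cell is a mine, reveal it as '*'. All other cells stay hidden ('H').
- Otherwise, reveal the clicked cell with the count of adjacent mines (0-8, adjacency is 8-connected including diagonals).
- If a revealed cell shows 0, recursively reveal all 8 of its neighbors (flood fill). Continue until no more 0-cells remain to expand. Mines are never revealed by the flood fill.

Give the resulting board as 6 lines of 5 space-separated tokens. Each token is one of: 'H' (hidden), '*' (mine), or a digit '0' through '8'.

H H H H H
1 1 1 H H
0 0 1 H H
0 0 1 H H
0 0 1 1 1
0 0 0 0 0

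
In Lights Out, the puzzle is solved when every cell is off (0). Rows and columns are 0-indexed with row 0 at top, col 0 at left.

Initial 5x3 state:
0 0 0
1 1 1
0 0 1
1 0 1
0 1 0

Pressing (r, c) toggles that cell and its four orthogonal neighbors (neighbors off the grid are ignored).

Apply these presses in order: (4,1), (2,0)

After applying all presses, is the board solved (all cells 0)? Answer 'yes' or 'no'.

After press 1 at (4,1):
0 0 0
1 1 1
0 0 1
1 1 1
1 0 1

After press 2 at (2,0):
0 0 0
0 1 1
1 1 1
0 1 1
1 0 1

Lights still on: 9

Answer: no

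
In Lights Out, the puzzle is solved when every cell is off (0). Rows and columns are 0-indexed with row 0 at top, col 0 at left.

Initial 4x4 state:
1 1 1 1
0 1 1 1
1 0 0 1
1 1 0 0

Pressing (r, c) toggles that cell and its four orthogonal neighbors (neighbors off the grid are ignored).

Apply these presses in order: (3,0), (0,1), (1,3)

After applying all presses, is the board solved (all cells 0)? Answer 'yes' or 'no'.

Answer: yes

Derivation:
After press 1 at (3,0):
1 1 1 1
0 1 1 1
0 0 0 1
0 0 0 0

After press 2 at (0,1):
0 0 0 1
0 0 1 1
0 0 0 1
0 0 0 0

After press 3 at (1,3):
0 0 0 0
0 0 0 0
0 0 0 0
0 0 0 0

Lights still on: 0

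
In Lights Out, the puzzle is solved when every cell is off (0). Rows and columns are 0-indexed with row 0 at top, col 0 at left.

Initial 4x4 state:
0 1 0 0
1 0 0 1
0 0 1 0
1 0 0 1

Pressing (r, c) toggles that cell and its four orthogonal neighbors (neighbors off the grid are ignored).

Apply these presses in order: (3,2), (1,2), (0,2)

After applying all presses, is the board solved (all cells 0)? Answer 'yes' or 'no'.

After press 1 at (3,2):
0 1 0 0
1 0 0 1
0 0 0 0
1 1 1 0

After press 2 at (1,2):
0 1 1 0
1 1 1 0
0 0 1 0
1 1 1 0

After press 3 at (0,2):
0 0 0 1
1 1 0 0
0 0 1 0
1 1 1 0

Lights still on: 7

Answer: no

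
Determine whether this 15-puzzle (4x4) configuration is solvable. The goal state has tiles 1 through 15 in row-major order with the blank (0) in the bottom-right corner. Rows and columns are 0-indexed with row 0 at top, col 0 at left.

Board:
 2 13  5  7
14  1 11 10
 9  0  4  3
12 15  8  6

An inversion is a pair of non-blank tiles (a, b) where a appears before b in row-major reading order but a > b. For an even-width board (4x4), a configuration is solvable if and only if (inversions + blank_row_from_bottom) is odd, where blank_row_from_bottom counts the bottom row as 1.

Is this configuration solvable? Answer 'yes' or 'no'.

Answer: yes

Derivation:
Inversions: 49
Blank is in row 2 (0-indexed from top), which is row 2 counting from the bottom (bottom = 1).
49 + 2 = 51, which is odd, so the puzzle is solvable.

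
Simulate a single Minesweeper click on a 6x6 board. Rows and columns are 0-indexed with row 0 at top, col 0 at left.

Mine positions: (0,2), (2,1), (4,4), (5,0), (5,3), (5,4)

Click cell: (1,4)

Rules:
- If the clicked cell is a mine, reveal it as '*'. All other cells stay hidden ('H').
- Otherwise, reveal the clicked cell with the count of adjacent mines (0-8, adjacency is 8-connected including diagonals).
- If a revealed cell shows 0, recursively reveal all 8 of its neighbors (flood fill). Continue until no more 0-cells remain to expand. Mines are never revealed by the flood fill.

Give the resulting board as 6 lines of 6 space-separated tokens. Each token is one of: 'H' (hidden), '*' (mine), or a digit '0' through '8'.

H H H 1 0 0
H H 2 1 0 0
H H 1 0 0 0
H H 1 1 1 1
H H H H H H
H H H H H H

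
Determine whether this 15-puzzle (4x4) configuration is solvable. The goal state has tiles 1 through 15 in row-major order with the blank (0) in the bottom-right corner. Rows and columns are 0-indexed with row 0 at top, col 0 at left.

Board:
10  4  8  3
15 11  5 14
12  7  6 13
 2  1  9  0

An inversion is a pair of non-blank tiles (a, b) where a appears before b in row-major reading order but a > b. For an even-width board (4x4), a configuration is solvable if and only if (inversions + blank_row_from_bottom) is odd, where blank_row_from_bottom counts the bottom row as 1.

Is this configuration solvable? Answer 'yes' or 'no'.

Inversions: 59
Blank is in row 3 (0-indexed from top), which is row 1 counting from the bottom (bottom = 1).
59 + 1 = 60, which is even, so the puzzle is not solvable.

Answer: no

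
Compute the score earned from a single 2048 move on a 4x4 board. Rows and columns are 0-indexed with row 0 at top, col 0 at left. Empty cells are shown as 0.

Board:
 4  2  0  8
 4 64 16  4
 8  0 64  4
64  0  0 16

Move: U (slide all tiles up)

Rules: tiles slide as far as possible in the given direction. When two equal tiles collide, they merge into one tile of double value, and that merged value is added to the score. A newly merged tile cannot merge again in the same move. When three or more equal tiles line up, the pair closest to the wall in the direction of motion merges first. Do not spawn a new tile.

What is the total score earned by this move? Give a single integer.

Answer: 16

Derivation:
Slide up:
col 0: [4, 4, 8, 64] -> [8, 8, 64, 0]  score +8 (running 8)
col 1: [2, 64, 0, 0] -> [2, 64, 0, 0]  score +0 (running 8)
col 2: [0, 16, 64, 0] -> [16, 64, 0, 0]  score +0 (running 8)
col 3: [8, 4, 4, 16] -> [8, 8, 16, 0]  score +8 (running 16)
Board after move:
 8  2 16  8
 8 64 64  8
64  0  0 16
 0  0  0  0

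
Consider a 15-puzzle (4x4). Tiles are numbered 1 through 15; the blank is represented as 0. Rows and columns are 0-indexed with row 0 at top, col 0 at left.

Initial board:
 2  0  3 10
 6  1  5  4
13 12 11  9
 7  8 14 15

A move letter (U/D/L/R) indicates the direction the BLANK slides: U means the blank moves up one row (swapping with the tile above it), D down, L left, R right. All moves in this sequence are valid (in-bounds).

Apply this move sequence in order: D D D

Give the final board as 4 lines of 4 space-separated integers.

After move 1 (D):
 2  1  3 10
 6  0  5  4
13 12 11  9
 7  8 14 15

After move 2 (D):
 2  1  3 10
 6 12  5  4
13  0 11  9
 7  8 14 15

After move 3 (D):
 2  1  3 10
 6 12  5  4
13  8 11  9
 7  0 14 15

Answer:  2  1  3 10
 6 12  5  4
13  8 11  9
 7  0 14 15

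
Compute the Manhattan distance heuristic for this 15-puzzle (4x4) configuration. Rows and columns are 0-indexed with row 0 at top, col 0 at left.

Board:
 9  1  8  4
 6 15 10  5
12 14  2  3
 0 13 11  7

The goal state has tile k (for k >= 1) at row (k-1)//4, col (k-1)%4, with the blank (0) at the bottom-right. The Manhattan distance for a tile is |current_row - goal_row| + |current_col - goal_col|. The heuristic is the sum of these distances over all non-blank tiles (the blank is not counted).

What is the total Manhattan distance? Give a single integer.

Tile 9: at (0,0), goal (2,0), distance |0-2|+|0-0| = 2
Tile 1: at (0,1), goal (0,0), distance |0-0|+|1-0| = 1
Tile 8: at (0,2), goal (1,3), distance |0-1|+|2-3| = 2
Tile 4: at (0,3), goal (0,3), distance |0-0|+|3-3| = 0
Tile 6: at (1,0), goal (1,1), distance |1-1|+|0-1| = 1
Tile 15: at (1,1), goal (3,2), distance |1-3|+|1-2| = 3
Tile 10: at (1,2), goal (2,1), distance |1-2|+|2-1| = 2
Tile 5: at (1,3), goal (1,0), distance |1-1|+|3-0| = 3
Tile 12: at (2,0), goal (2,3), distance |2-2|+|0-3| = 3
Tile 14: at (2,1), goal (3,1), distance |2-3|+|1-1| = 1
Tile 2: at (2,2), goal (0,1), distance |2-0|+|2-1| = 3
Tile 3: at (2,3), goal (0,2), distance |2-0|+|3-2| = 3
Tile 13: at (3,1), goal (3,0), distance |3-3|+|1-0| = 1
Tile 11: at (3,2), goal (2,2), distance |3-2|+|2-2| = 1
Tile 7: at (3,3), goal (1,2), distance |3-1|+|3-2| = 3
Sum: 2 + 1 + 2 + 0 + 1 + 3 + 2 + 3 + 3 + 1 + 3 + 3 + 1 + 1 + 3 = 29

Answer: 29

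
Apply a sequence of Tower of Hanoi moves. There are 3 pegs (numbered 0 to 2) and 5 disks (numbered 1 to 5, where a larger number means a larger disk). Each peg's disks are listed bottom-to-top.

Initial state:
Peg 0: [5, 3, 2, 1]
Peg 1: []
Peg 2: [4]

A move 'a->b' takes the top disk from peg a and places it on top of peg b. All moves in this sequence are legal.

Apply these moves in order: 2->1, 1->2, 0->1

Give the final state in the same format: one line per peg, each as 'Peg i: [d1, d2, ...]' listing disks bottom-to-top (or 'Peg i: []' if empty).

Answer: Peg 0: [5, 3, 2]
Peg 1: [1]
Peg 2: [4]

Derivation:
After move 1 (2->1):
Peg 0: [5, 3, 2, 1]
Peg 1: [4]
Peg 2: []

After move 2 (1->2):
Peg 0: [5, 3, 2, 1]
Peg 1: []
Peg 2: [4]

After move 3 (0->1):
Peg 0: [5, 3, 2]
Peg 1: [1]
Peg 2: [4]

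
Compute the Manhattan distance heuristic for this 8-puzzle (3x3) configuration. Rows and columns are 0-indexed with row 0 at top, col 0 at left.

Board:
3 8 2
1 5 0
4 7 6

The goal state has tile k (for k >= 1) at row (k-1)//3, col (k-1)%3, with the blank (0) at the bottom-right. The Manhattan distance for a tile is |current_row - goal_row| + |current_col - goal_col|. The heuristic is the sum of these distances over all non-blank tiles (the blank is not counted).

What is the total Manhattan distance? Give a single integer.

Answer: 9

Derivation:
Tile 3: at (0,0), goal (0,2), distance |0-0|+|0-2| = 2
Tile 8: at (0,1), goal (2,1), distance |0-2|+|1-1| = 2
Tile 2: at (0,2), goal (0,1), distance |0-0|+|2-1| = 1
Tile 1: at (1,0), goal (0,0), distance |1-0|+|0-0| = 1
Tile 5: at (1,1), goal (1,1), distance |1-1|+|1-1| = 0
Tile 4: at (2,0), goal (1,0), distance |2-1|+|0-0| = 1
Tile 7: at (2,1), goal (2,0), distance |2-2|+|1-0| = 1
Tile 6: at (2,2), goal (1,2), distance |2-1|+|2-2| = 1
Sum: 2 + 2 + 1 + 1 + 0 + 1 + 1 + 1 = 9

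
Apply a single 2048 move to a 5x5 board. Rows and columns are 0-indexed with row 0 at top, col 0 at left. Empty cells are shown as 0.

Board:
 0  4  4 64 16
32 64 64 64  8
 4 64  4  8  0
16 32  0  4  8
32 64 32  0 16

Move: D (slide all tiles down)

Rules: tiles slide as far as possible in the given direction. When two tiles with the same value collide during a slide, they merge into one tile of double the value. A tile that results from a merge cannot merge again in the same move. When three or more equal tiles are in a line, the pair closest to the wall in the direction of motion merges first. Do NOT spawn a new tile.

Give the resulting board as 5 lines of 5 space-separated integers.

Slide down:
col 0: [0, 32, 4, 16, 32] -> [0, 32, 4, 16, 32]
col 1: [4, 64, 64, 32, 64] -> [0, 4, 128, 32, 64]
col 2: [4, 64, 4, 0, 32] -> [0, 4, 64, 4, 32]
col 3: [64, 64, 8, 4, 0] -> [0, 0, 128, 8, 4]
col 4: [16, 8, 0, 8, 16] -> [0, 0, 16, 16, 16]

Answer:   0   0   0   0   0
 32   4   4   0   0
  4 128  64 128  16
 16  32   4   8  16
 32  64  32   4  16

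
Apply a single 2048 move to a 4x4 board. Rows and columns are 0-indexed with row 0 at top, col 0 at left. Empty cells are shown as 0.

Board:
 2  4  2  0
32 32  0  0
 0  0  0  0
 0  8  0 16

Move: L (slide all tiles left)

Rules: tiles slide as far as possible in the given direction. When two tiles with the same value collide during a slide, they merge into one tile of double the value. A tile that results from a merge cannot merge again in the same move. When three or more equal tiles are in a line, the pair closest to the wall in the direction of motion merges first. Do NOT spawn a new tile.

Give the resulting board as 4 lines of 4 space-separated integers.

Slide left:
row 0: [2, 4, 2, 0] -> [2, 4, 2, 0]
row 1: [32, 32, 0, 0] -> [64, 0, 0, 0]
row 2: [0, 0, 0, 0] -> [0, 0, 0, 0]
row 3: [0, 8, 0, 16] -> [8, 16, 0, 0]

Answer:  2  4  2  0
64  0  0  0
 0  0  0  0
 8 16  0  0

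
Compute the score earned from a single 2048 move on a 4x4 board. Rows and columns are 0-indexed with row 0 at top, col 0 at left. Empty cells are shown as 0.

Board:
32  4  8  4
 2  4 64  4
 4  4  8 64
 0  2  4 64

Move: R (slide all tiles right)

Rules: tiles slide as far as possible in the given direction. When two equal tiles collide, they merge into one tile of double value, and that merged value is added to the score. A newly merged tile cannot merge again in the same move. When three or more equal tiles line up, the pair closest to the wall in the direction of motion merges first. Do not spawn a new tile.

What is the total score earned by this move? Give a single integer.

Answer: 8

Derivation:
Slide right:
row 0: [32, 4, 8, 4] -> [32, 4, 8, 4]  score +0 (running 0)
row 1: [2, 4, 64, 4] -> [2, 4, 64, 4]  score +0 (running 0)
row 2: [4, 4, 8, 64] -> [0, 8, 8, 64]  score +8 (running 8)
row 3: [0, 2, 4, 64] -> [0, 2, 4, 64]  score +0 (running 8)
Board after move:
32  4  8  4
 2  4 64  4
 0  8  8 64
 0  2  4 64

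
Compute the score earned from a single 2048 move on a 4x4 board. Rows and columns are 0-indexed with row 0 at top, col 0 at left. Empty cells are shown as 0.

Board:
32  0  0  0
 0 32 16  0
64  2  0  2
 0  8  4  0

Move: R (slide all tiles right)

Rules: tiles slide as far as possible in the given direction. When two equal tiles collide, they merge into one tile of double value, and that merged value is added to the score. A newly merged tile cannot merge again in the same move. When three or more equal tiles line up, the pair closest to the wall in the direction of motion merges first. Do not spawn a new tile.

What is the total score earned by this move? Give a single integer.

Answer: 4

Derivation:
Slide right:
row 0: [32, 0, 0, 0] -> [0, 0, 0, 32]  score +0 (running 0)
row 1: [0, 32, 16, 0] -> [0, 0, 32, 16]  score +0 (running 0)
row 2: [64, 2, 0, 2] -> [0, 0, 64, 4]  score +4 (running 4)
row 3: [0, 8, 4, 0] -> [0, 0, 8, 4]  score +0 (running 4)
Board after move:
 0  0  0 32
 0  0 32 16
 0  0 64  4
 0  0  8  4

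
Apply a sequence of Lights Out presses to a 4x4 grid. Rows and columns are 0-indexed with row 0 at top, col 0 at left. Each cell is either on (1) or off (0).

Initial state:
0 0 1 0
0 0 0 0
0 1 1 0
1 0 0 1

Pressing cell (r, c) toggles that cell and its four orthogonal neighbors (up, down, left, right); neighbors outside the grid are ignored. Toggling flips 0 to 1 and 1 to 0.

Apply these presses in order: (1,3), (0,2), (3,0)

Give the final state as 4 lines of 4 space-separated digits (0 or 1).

Answer: 0 1 0 0
0 0 0 1
1 1 1 1
0 1 0 1

Derivation:
After press 1 at (1,3):
0 0 1 1
0 0 1 1
0 1 1 1
1 0 0 1

After press 2 at (0,2):
0 1 0 0
0 0 0 1
0 1 1 1
1 0 0 1

After press 3 at (3,0):
0 1 0 0
0 0 0 1
1 1 1 1
0 1 0 1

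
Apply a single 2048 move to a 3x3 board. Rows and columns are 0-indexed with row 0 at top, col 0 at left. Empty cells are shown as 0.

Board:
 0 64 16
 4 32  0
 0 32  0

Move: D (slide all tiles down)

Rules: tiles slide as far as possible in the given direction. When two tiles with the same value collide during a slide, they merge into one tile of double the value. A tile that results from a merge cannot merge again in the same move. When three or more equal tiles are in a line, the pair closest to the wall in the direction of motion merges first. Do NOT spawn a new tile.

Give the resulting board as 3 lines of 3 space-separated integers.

Answer:  0  0  0
 0 64  0
 4 64 16

Derivation:
Slide down:
col 0: [0, 4, 0] -> [0, 0, 4]
col 1: [64, 32, 32] -> [0, 64, 64]
col 2: [16, 0, 0] -> [0, 0, 16]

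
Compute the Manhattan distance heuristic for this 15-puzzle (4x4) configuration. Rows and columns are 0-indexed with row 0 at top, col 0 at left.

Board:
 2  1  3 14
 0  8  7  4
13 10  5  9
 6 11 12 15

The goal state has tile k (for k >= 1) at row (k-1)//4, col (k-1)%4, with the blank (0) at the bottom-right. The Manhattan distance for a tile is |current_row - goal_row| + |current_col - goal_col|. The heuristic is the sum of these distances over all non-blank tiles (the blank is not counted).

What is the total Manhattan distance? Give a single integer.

Tile 2: at (0,0), goal (0,1), distance |0-0|+|0-1| = 1
Tile 1: at (0,1), goal (0,0), distance |0-0|+|1-0| = 1
Tile 3: at (0,2), goal (0,2), distance |0-0|+|2-2| = 0
Tile 14: at (0,3), goal (3,1), distance |0-3|+|3-1| = 5
Tile 8: at (1,1), goal (1,3), distance |1-1|+|1-3| = 2
Tile 7: at (1,2), goal (1,2), distance |1-1|+|2-2| = 0
Tile 4: at (1,3), goal (0,3), distance |1-0|+|3-3| = 1
Tile 13: at (2,0), goal (3,0), distance |2-3|+|0-0| = 1
Tile 10: at (2,1), goal (2,1), distance |2-2|+|1-1| = 0
Tile 5: at (2,2), goal (1,0), distance |2-1|+|2-0| = 3
Tile 9: at (2,3), goal (2,0), distance |2-2|+|3-0| = 3
Tile 6: at (3,0), goal (1,1), distance |3-1|+|0-1| = 3
Tile 11: at (3,1), goal (2,2), distance |3-2|+|1-2| = 2
Tile 12: at (3,2), goal (2,3), distance |3-2|+|2-3| = 2
Tile 15: at (3,3), goal (3,2), distance |3-3|+|3-2| = 1
Sum: 1 + 1 + 0 + 5 + 2 + 0 + 1 + 1 + 0 + 3 + 3 + 3 + 2 + 2 + 1 = 25

Answer: 25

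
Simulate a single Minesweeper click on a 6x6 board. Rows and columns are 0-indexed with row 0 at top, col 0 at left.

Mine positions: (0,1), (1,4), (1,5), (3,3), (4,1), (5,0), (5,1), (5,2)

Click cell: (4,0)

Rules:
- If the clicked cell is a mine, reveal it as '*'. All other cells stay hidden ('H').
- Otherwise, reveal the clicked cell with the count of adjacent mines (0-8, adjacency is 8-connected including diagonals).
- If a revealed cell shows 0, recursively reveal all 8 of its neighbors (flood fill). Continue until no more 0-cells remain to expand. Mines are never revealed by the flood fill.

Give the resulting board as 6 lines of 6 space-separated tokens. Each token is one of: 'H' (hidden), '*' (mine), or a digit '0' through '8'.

H H H H H H
H H H H H H
H H H H H H
H H H H H H
3 H H H H H
H H H H H H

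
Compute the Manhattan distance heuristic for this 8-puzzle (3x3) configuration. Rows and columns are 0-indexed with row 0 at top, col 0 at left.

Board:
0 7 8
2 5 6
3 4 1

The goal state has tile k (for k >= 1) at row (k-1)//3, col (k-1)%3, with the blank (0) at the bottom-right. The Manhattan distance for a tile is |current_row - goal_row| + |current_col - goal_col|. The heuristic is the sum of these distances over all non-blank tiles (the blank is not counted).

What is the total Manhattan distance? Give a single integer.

Tile 7: (0,1)->(2,0) = 3
Tile 8: (0,2)->(2,1) = 3
Tile 2: (1,0)->(0,1) = 2
Tile 5: (1,1)->(1,1) = 0
Tile 6: (1,2)->(1,2) = 0
Tile 3: (2,0)->(0,2) = 4
Tile 4: (2,1)->(1,0) = 2
Tile 1: (2,2)->(0,0) = 4
Sum: 3 + 3 + 2 + 0 + 0 + 4 + 2 + 4 = 18

Answer: 18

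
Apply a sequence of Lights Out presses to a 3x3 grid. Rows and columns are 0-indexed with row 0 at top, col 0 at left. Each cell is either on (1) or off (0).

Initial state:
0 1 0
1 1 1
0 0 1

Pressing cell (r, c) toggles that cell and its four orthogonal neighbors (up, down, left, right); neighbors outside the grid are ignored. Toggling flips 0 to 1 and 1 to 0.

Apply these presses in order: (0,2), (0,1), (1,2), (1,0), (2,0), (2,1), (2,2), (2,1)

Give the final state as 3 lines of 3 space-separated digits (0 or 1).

Answer: 0 1 1
1 0 0
0 0 1

Derivation:
After press 1 at (0,2):
0 0 1
1 1 0
0 0 1

After press 2 at (0,1):
1 1 0
1 0 0
0 0 1

After press 3 at (1,2):
1 1 1
1 1 1
0 0 0

After press 4 at (1,0):
0 1 1
0 0 1
1 0 0

After press 5 at (2,0):
0 1 1
1 0 1
0 1 0

After press 6 at (2,1):
0 1 1
1 1 1
1 0 1

After press 7 at (2,2):
0 1 1
1 1 0
1 1 0

After press 8 at (2,1):
0 1 1
1 0 0
0 0 1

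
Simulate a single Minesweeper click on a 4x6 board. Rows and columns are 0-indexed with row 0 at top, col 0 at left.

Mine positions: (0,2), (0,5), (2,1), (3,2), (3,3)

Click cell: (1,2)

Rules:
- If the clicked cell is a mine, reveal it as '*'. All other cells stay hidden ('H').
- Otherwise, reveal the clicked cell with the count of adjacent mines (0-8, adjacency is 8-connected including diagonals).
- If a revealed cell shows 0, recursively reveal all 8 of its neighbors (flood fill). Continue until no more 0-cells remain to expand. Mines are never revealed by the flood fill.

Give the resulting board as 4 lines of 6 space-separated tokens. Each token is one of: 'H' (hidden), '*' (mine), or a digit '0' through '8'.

H H H H H H
H H 2 H H H
H H H H H H
H H H H H H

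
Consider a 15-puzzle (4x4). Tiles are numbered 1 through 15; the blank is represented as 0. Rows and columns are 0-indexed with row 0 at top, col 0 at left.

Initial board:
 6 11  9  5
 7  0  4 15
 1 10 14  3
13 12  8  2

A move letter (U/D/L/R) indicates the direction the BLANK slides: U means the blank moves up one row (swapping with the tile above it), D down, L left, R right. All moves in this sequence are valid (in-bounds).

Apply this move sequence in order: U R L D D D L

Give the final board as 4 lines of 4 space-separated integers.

After move 1 (U):
 6  0  9  5
 7 11  4 15
 1 10 14  3
13 12  8  2

After move 2 (R):
 6  9  0  5
 7 11  4 15
 1 10 14  3
13 12  8  2

After move 3 (L):
 6  0  9  5
 7 11  4 15
 1 10 14  3
13 12  8  2

After move 4 (D):
 6 11  9  5
 7  0  4 15
 1 10 14  3
13 12  8  2

After move 5 (D):
 6 11  9  5
 7 10  4 15
 1  0 14  3
13 12  8  2

After move 6 (D):
 6 11  9  5
 7 10  4 15
 1 12 14  3
13  0  8  2

After move 7 (L):
 6 11  9  5
 7 10  4 15
 1 12 14  3
 0 13  8  2

Answer:  6 11  9  5
 7 10  4 15
 1 12 14  3
 0 13  8  2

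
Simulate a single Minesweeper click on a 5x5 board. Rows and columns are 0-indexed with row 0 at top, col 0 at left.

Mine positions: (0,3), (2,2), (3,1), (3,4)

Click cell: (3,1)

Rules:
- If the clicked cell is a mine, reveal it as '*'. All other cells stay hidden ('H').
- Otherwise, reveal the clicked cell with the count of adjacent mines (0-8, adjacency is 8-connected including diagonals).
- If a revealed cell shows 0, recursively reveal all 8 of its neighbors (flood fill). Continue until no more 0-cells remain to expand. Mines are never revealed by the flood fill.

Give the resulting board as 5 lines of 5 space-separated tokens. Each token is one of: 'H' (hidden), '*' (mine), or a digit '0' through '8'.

H H H H H
H H H H H
H H H H H
H * H H H
H H H H H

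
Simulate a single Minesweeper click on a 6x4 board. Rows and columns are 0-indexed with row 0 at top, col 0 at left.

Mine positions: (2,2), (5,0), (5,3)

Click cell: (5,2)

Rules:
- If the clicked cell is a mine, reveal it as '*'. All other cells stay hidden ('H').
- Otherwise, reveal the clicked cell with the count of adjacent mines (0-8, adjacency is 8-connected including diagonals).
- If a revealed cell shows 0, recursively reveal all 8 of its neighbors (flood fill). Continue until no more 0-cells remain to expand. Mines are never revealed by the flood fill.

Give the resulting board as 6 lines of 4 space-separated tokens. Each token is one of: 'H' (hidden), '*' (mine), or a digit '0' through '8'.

H H H H
H H H H
H H H H
H H H H
H H H H
H H 1 H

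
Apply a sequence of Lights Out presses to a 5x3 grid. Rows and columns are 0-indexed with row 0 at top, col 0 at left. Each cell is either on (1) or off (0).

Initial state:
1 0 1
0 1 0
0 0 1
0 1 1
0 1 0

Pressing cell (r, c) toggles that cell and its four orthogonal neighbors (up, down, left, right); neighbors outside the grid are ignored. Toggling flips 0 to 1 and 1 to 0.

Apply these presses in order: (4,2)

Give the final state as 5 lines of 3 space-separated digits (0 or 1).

Answer: 1 0 1
0 1 0
0 0 1
0 1 0
0 0 1

Derivation:
After press 1 at (4,2):
1 0 1
0 1 0
0 0 1
0 1 0
0 0 1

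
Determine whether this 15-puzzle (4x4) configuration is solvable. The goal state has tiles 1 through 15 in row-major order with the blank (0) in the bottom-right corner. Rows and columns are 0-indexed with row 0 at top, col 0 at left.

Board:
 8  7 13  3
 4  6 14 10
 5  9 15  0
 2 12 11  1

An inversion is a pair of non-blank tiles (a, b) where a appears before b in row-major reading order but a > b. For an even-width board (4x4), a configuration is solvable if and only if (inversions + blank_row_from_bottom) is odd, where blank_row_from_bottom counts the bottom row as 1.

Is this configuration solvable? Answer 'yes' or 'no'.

Inversions: 53
Blank is in row 2 (0-indexed from top), which is row 2 counting from the bottom (bottom = 1).
53 + 2 = 55, which is odd, so the puzzle is solvable.

Answer: yes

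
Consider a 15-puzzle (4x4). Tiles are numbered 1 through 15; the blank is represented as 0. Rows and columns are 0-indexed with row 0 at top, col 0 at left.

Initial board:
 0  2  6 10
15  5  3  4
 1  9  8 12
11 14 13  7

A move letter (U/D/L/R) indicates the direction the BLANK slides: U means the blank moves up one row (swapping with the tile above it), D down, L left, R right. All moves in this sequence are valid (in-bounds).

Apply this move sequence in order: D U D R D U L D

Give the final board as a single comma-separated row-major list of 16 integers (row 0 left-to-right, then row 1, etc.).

After move 1 (D):
15  2  6 10
 0  5  3  4
 1  9  8 12
11 14 13  7

After move 2 (U):
 0  2  6 10
15  5  3  4
 1  9  8 12
11 14 13  7

After move 3 (D):
15  2  6 10
 0  5  3  4
 1  9  8 12
11 14 13  7

After move 4 (R):
15  2  6 10
 5  0  3  4
 1  9  8 12
11 14 13  7

After move 5 (D):
15  2  6 10
 5  9  3  4
 1  0  8 12
11 14 13  7

After move 6 (U):
15  2  6 10
 5  0  3  4
 1  9  8 12
11 14 13  7

After move 7 (L):
15  2  6 10
 0  5  3  4
 1  9  8 12
11 14 13  7

After move 8 (D):
15  2  6 10
 1  5  3  4
 0  9  8 12
11 14 13  7

Answer: 15, 2, 6, 10, 1, 5, 3, 4, 0, 9, 8, 12, 11, 14, 13, 7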